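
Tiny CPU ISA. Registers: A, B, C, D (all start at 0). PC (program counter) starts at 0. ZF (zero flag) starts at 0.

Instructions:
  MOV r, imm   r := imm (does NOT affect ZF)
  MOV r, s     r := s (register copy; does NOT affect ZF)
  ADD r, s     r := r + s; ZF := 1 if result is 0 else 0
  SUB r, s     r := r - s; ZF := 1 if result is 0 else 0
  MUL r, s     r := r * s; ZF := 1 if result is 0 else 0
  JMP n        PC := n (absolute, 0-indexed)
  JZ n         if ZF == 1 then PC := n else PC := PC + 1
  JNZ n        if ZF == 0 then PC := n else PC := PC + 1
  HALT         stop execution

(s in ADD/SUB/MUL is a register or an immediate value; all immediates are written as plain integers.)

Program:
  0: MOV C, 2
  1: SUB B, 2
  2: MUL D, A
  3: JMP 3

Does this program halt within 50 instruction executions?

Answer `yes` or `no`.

Answer: no

Derivation:
Step 1: PC=0 exec 'MOV C, 2'. After: A=0 B=0 C=2 D=0 ZF=0 PC=1
Step 2: PC=1 exec 'SUB B, 2'. After: A=0 B=-2 C=2 D=0 ZF=0 PC=2
Step 3: PC=2 exec 'MUL D, A'. After: A=0 B=-2 C=2 D=0 ZF=1 PC=3
Step 4: PC=3 exec 'JMP 3'. After: A=0 B=-2 C=2 D=0 ZF=1 PC=3
State after step 4 equals state after step 3: the program is in a cycle of length 1 and will never halt.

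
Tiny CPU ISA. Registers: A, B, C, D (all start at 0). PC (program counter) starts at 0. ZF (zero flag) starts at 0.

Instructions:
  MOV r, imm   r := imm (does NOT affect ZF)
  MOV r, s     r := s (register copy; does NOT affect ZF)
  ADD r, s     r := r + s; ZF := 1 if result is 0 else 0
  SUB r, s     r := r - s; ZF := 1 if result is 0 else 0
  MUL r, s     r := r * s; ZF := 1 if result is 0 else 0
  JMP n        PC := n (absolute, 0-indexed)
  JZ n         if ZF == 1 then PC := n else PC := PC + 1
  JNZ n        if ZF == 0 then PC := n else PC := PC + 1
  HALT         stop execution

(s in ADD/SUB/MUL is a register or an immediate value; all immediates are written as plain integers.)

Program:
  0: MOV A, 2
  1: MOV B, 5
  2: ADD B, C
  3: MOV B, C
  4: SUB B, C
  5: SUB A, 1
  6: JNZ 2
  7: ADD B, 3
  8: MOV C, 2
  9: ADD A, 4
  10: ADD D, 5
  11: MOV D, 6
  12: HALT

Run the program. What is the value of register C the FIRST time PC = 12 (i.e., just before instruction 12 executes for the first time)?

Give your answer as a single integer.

Step 1: PC=0 exec 'MOV A, 2'. After: A=2 B=0 C=0 D=0 ZF=0 PC=1
Step 2: PC=1 exec 'MOV B, 5'. After: A=2 B=5 C=0 D=0 ZF=0 PC=2
Step 3: PC=2 exec 'ADD B, C'. After: A=2 B=5 C=0 D=0 ZF=0 PC=3
Step 4: PC=3 exec 'MOV B, C'. After: A=2 B=0 C=0 D=0 ZF=0 PC=4
Step 5: PC=4 exec 'SUB B, C'. After: A=2 B=0 C=0 D=0 ZF=1 PC=5
Step 6: PC=5 exec 'SUB A, 1'. After: A=1 B=0 C=0 D=0 ZF=0 PC=6
Step 7: PC=6 exec 'JNZ 2'. After: A=1 B=0 C=0 D=0 ZF=0 PC=2
Step 8: PC=2 exec 'ADD B, C'. After: A=1 B=0 C=0 D=0 ZF=1 PC=3
Step 9: PC=3 exec 'MOV B, C'. After: A=1 B=0 C=0 D=0 ZF=1 PC=4
Step 10: PC=4 exec 'SUB B, C'. After: A=1 B=0 C=0 D=0 ZF=1 PC=5
Step 11: PC=5 exec 'SUB A, 1'. After: A=0 B=0 C=0 D=0 ZF=1 PC=6
Step 12: PC=6 exec 'JNZ 2'. After: A=0 B=0 C=0 D=0 ZF=1 PC=7
Step 13: PC=7 exec 'ADD B, 3'. After: A=0 B=3 C=0 D=0 ZF=0 PC=8
Step 14: PC=8 exec 'MOV C, 2'. After: A=0 B=3 C=2 D=0 ZF=0 PC=9
Step 15: PC=9 exec 'ADD A, 4'. After: A=4 B=3 C=2 D=0 ZF=0 PC=10
Step 16: PC=10 exec 'ADD D, 5'. After: A=4 B=3 C=2 D=5 ZF=0 PC=11
Step 17: PC=11 exec 'MOV D, 6'. After: A=4 B=3 C=2 D=6 ZF=0 PC=12
First time PC=12: C=2

2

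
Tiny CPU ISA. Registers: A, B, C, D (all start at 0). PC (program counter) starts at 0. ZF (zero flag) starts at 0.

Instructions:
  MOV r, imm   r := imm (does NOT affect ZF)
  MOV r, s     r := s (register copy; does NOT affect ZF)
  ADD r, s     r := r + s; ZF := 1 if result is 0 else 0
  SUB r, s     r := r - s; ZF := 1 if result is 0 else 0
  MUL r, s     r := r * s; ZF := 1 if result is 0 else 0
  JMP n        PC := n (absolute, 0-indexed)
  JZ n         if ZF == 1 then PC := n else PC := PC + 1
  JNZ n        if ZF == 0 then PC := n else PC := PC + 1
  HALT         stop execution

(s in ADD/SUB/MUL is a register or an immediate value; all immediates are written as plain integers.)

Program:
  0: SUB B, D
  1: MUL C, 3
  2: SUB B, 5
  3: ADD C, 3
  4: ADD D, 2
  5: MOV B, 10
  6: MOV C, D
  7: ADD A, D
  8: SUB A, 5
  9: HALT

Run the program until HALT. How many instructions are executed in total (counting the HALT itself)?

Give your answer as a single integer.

Step 1: PC=0 exec 'SUB B, D'. After: A=0 B=0 C=0 D=0 ZF=1 PC=1
Step 2: PC=1 exec 'MUL C, 3'. After: A=0 B=0 C=0 D=0 ZF=1 PC=2
Step 3: PC=2 exec 'SUB B, 5'. After: A=0 B=-5 C=0 D=0 ZF=0 PC=3
Step 4: PC=3 exec 'ADD C, 3'. After: A=0 B=-5 C=3 D=0 ZF=0 PC=4
Step 5: PC=4 exec 'ADD D, 2'. After: A=0 B=-5 C=3 D=2 ZF=0 PC=5
Step 6: PC=5 exec 'MOV B, 10'. After: A=0 B=10 C=3 D=2 ZF=0 PC=6
Step 7: PC=6 exec 'MOV C, D'. After: A=0 B=10 C=2 D=2 ZF=0 PC=7
Step 8: PC=7 exec 'ADD A, D'. After: A=2 B=10 C=2 D=2 ZF=0 PC=8
Step 9: PC=8 exec 'SUB A, 5'. After: A=-3 B=10 C=2 D=2 ZF=0 PC=9
Step 10: PC=9 exec 'HALT'. After: A=-3 B=10 C=2 D=2 ZF=0 PC=9 HALTED
Total instructions executed: 10

Answer: 10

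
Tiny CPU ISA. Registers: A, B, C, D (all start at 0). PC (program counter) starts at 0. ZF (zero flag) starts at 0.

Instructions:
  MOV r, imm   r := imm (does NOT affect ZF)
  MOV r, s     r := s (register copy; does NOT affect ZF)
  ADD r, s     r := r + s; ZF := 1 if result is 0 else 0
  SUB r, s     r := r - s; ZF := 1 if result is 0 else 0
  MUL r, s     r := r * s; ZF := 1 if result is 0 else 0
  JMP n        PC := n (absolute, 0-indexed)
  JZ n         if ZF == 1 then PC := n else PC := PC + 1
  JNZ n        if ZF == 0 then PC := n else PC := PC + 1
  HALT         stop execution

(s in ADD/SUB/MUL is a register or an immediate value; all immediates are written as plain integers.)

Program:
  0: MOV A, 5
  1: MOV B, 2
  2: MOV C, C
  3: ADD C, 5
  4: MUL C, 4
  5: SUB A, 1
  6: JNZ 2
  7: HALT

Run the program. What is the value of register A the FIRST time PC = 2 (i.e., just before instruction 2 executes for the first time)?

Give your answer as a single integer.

Step 1: PC=0 exec 'MOV A, 5'. After: A=5 B=0 C=0 D=0 ZF=0 PC=1
Step 2: PC=1 exec 'MOV B, 2'. After: A=5 B=2 C=0 D=0 ZF=0 PC=2
First time PC=2: A=5

5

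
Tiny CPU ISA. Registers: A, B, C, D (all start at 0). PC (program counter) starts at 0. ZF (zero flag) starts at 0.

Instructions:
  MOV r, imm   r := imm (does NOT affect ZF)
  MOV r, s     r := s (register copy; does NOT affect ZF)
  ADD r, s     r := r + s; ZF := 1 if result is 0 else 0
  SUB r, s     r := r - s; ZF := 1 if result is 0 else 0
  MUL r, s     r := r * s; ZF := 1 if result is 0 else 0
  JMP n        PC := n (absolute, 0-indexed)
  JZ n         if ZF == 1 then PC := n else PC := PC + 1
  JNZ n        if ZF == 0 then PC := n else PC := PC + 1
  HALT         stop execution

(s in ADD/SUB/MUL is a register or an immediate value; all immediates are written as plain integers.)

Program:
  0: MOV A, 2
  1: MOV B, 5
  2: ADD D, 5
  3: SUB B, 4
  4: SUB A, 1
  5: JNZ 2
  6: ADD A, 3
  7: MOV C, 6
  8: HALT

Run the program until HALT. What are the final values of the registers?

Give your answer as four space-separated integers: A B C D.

Answer: 3 -3 6 10

Derivation:
Step 1: PC=0 exec 'MOV A, 2'. After: A=2 B=0 C=0 D=0 ZF=0 PC=1
Step 2: PC=1 exec 'MOV B, 5'. After: A=2 B=5 C=0 D=0 ZF=0 PC=2
Step 3: PC=2 exec 'ADD D, 5'. After: A=2 B=5 C=0 D=5 ZF=0 PC=3
Step 4: PC=3 exec 'SUB B, 4'. After: A=2 B=1 C=0 D=5 ZF=0 PC=4
Step 5: PC=4 exec 'SUB A, 1'. After: A=1 B=1 C=0 D=5 ZF=0 PC=5
Step 6: PC=5 exec 'JNZ 2'. After: A=1 B=1 C=0 D=5 ZF=0 PC=2
Step 7: PC=2 exec 'ADD D, 5'. After: A=1 B=1 C=0 D=10 ZF=0 PC=3
Step 8: PC=3 exec 'SUB B, 4'. After: A=1 B=-3 C=0 D=10 ZF=0 PC=4
Step 9: PC=4 exec 'SUB A, 1'. After: A=0 B=-3 C=0 D=10 ZF=1 PC=5
Step 10: PC=5 exec 'JNZ 2'. After: A=0 B=-3 C=0 D=10 ZF=1 PC=6
Step 11: PC=6 exec 'ADD A, 3'. After: A=3 B=-3 C=0 D=10 ZF=0 PC=7
Step 12: PC=7 exec 'MOV C, 6'. After: A=3 B=-3 C=6 D=10 ZF=0 PC=8
Step 13: PC=8 exec 'HALT'. After: A=3 B=-3 C=6 D=10 ZF=0 PC=8 HALTED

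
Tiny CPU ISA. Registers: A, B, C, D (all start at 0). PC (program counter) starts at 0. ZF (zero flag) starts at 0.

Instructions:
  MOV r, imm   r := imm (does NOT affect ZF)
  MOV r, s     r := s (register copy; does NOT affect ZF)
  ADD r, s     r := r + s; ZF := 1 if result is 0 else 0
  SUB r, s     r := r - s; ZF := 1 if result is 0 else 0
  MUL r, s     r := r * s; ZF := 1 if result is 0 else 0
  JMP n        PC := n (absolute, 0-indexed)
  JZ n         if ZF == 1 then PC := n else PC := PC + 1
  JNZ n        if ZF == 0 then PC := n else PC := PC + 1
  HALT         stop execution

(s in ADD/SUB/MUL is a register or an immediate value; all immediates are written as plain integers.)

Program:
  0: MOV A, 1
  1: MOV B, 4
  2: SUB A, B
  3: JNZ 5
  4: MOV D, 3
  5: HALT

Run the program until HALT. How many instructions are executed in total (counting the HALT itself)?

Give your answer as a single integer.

Step 1: PC=0 exec 'MOV A, 1'. After: A=1 B=0 C=0 D=0 ZF=0 PC=1
Step 2: PC=1 exec 'MOV B, 4'. After: A=1 B=4 C=0 D=0 ZF=0 PC=2
Step 3: PC=2 exec 'SUB A, B'. After: A=-3 B=4 C=0 D=0 ZF=0 PC=3
Step 4: PC=3 exec 'JNZ 5'. After: A=-3 B=4 C=0 D=0 ZF=0 PC=5
Step 5: PC=5 exec 'HALT'. After: A=-3 B=4 C=0 D=0 ZF=0 PC=5 HALTED
Total instructions executed: 5

Answer: 5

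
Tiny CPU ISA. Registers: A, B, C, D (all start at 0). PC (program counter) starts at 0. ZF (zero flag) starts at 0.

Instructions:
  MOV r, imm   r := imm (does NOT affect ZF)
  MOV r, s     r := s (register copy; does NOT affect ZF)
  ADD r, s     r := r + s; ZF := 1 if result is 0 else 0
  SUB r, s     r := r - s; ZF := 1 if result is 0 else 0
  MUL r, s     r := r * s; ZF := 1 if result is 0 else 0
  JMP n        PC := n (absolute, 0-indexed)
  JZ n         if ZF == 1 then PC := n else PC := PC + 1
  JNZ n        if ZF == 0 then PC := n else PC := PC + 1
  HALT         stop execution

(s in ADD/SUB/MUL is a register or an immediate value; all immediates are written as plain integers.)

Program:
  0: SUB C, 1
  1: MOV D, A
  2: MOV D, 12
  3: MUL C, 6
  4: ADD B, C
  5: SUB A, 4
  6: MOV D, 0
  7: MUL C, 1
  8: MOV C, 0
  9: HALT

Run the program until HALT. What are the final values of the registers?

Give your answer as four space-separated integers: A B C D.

Answer: -4 -6 0 0

Derivation:
Step 1: PC=0 exec 'SUB C, 1'. After: A=0 B=0 C=-1 D=0 ZF=0 PC=1
Step 2: PC=1 exec 'MOV D, A'. After: A=0 B=0 C=-1 D=0 ZF=0 PC=2
Step 3: PC=2 exec 'MOV D, 12'. After: A=0 B=0 C=-1 D=12 ZF=0 PC=3
Step 4: PC=3 exec 'MUL C, 6'. After: A=0 B=0 C=-6 D=12 ZF=0 PC=4
Step 5: PC=4 exec 'ADD B, C'. After: A=0 B=-6 C=-6 D=12 ZF=0 PC=5
Step 6: PC=5 exec 'SUB A, 4'. After: A=-4 B=-6 C=-6 D=12 ZF=0 PC=6
Step 7: PC=6 exec 'MOV D, 0'. After: A=-4 B=-6 C=-6 D=0 ZF=0 PC=7
Step 8: PC=7 exec 'MUL C, 1'. After: A=-4 B=-6 C=-6 D=0 ZF=0 PC=8
Step 9: PC=8 exec 'MOV C, 0'. After: A=-4 B=-6 C=0 D=0 ZF=0 PC=9
Step 10: PC=9 exec 'HALT'. After: A=-4 B=-6 C=0 D=0 ZF=0 PC=9 HALTED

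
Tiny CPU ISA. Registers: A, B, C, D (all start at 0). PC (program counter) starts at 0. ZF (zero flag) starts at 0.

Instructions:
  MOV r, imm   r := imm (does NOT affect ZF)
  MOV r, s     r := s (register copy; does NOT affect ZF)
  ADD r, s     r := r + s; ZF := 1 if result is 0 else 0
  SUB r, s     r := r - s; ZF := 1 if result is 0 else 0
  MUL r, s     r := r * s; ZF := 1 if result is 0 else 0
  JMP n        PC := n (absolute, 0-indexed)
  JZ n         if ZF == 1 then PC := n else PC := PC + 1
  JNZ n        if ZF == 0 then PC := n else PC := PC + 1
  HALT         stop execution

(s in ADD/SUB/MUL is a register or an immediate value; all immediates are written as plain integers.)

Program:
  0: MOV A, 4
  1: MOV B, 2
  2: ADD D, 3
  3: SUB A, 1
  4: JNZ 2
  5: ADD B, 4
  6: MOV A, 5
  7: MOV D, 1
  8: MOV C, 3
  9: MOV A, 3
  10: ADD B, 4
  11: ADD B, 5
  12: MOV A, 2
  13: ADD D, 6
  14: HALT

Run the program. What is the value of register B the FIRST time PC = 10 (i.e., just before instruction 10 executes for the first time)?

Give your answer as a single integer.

Step 1: PC=0 exec 'MOV A, 4'. After: A=4 B=0 C=0 D=0 ZF=0 PC=1
Step 2: PC=1 exec 'MOV B, 2'. After: A=4 B=2 C=0 D=0 ZF=0 PC=2
Step 3: PC=2 exec 'ADD D, 3'. After: A=4 B=2 C=0 D=3 ZF=0 PC=3
Step 4: PC=3 exec 'SUB A, 1'. After: A=3 B=2 C=0 D=3 ZF=0 PC=4
Step 5: PC=4 exec 'JNZ 2'. After: A=3 B=2 C=0 D=3 ZF=0 PC=2
Step 6: PC=2 exec 'ADD D, 3'. After: A=3 B=2 C=0 D=6 ZF=0 PC=3
Step 7: PC=3 exec 'SUB A, 1'. After: A=2 B=2 C=0 D=6 ZF=0 PC=4
Step 8: PC=4 exec 'JNZ 2'. After: A=2 B=2 C=0 D=6 ZF=0 PC=2
Step 9: PC=2 exec 'ADD D, 3'. After: A=2 B=2 C=0 D=9 ZF=0 PC=3
Step 10: PC=3 exec 'SUB A, 1'. After: A=1 B=2 C=0 D=9 ZF=0 PC=4
Step 11: PC=4 exec 'JNZ 2'. After: A=1 B=2 C=0 D=9 ZF=0 PC=2
Step 12: PC=2 exec 'ADD D, 3'. After: A=1 B=2 C=0 D=12 ZF=0 PC=3
Step 13: PC=3 exec 'SUB A, 1'. After: A=0 B=2 C=0 D=12 ZF=1 PC=4
Step 14: PC=4 exec 'JNZ 2'. After: A=0 B=2 C=0 D=12 ZF=1 PC=5
Step 15: PC=5 exec 'ADD B, 4'. After: A=0 B=6 C=0 D=12 ZF=0 PC=6
Step 16: PC=6 exec 'MOV A, 5'. After: A=5 B=6 C=0 D=12 ZF=0 PC=7
Step 17: PC=7 exec 'MOV D, 1'. After: A=5 B=6 C=0 D=1 ZF=0 PC=8
Step 18: PC=8 exec 'MOV C, 3'. After: A=5 B=6 C=3 D=1 ZF=0 PC=9
Step 19: PC=9 exec 'MOV A, 3'. After: A=3 B=6 C=3 D=1 ZF=0 PC=10
First time PC=10: B=6

6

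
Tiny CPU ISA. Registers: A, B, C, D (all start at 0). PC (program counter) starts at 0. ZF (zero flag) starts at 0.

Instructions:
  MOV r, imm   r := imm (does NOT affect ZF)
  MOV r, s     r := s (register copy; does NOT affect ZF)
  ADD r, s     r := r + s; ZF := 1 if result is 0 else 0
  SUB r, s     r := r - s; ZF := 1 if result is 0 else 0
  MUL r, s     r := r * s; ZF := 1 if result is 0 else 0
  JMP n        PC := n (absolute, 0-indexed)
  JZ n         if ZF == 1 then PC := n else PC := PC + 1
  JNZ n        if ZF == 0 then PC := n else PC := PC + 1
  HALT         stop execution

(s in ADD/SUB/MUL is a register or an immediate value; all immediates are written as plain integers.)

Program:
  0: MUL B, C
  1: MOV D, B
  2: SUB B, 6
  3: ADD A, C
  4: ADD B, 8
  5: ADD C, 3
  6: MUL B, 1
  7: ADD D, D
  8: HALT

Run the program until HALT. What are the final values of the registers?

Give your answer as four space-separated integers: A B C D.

Step 1: PC=0 exec 'MUL B, C'. After: A=0 B=0 C=0 D=0 ZF=1 PC=1
Step 2: PC=1 exec 'MOV D, B'. After: A=0 B=0 C=0 D=0 ZF=1 PC=2
Step 3: PC=2 exec 'SUB B, 6'. After: A=0 B=-6 C=0 D=0 ZF=0 PC=3
Step 4: PC=3 exec 'ADD A, C'. After: A=0 B=-6 C=0 D=0 ZF=1 PC=4
Step 5: PC=4 exec 'ADD B, 8'. After: A=0 B=2 C=0 D=0 ZF=0 PC=5
Step 6: PC=5 exec 'ADD C, 3'. After: A=0 B=2 C=3 D=0 ZF=0 PC=6
Step 7: PC=6 exec 'MUL B, 1'. After: A=0 B=2 C=3 D=0 ZF=0 PC=7
Step 8: PC=7 exec 'ADD D, D'. After: A=0 B=2 C=3 D=0 ZF=1 PC=8
Step 9: PC=8 exec 'HALT'. After: A=0 B=2 C=3 D=0 ZF=1 PC=8 HALTED

Answer: 0 2 3 0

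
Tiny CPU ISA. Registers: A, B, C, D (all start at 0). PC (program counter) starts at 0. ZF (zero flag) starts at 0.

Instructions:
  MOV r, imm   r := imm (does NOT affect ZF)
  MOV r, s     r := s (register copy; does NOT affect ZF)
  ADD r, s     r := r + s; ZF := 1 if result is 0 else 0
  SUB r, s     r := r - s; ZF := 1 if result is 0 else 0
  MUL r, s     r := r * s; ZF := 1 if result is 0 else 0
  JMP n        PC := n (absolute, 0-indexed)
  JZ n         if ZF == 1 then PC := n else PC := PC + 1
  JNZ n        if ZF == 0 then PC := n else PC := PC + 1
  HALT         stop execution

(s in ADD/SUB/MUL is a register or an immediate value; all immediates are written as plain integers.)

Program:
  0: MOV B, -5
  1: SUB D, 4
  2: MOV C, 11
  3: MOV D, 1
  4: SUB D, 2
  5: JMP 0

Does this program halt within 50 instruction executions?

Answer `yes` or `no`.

Answer: no

Derivation:
Step 1: PC=0 exec 'MOV B, -5'. After: A=0 B=-5 C=0 D=0 ZF=0 PC=1
Step 2: PC=1 exec 'SUB D, 4'. After: A=0 B=-5 C=0 D=-4 ZF=0 PC=2
Step 3: PC=2 exec 'MOV C, 11'. After: A=0 B=-5 C=11 D=-4 ZF=0 PC=3
Step 4: PC=3 exec 'MOV D, 1'. After: A=0 B=-5 C=11 D=1 ZF=0 PC=4
Step 5: PC=4 exec 'SUB D, 2'. After: A=0 B=-5 C=11 D=-1 ZF=0 PC=5
Step 6: PC=5 exec 'JMP 0'. After: A=0 B=-5 C=11 D=-1 ZF=0 PC=0
Step 7: PC=0 exec 'MOV B, -5'. After: A=0 B=-5 C=11 D=-1 ZF=0 PC=1
Step 8: PC=1 exec 'SUB D, 4'. After: A=0 B=-5 C=11 D=-5 ZF=0 PC=2
Step 9: PC=2 exec 'MOV C, 11'. After: A=0 B=-5 C=11 D=-5 ZF=0 PC=3
Step 10: PC=3 exec 'MOV D, 1'. After: A=0 B=-5 C=11 D=1 ZF=0 PC=4
State after step 10 equals state after step 4: the program is in a cycle of length 6 and will never halt.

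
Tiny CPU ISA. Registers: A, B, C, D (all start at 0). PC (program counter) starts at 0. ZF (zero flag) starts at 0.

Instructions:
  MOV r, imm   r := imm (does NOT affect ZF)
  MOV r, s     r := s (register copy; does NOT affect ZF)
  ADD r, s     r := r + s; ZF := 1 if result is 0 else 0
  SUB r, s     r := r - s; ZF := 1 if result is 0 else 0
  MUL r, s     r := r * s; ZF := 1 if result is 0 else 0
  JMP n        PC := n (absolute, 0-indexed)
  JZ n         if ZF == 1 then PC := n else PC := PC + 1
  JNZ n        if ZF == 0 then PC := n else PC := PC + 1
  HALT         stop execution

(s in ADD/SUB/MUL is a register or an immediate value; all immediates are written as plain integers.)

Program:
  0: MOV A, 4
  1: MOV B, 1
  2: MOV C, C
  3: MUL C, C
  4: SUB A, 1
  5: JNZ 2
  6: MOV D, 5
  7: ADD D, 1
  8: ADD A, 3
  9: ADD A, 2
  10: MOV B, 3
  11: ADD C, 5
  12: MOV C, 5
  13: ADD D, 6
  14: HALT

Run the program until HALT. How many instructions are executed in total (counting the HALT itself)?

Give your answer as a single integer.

Step 1: PC=0 exec 'MOV A, 4'. After: A=4 B=0 C=0 D=0 ZF=0 PC=1
Step 2: PC=1 exec 'MOV B, 1'. After: A=4 B=1 C=0 D=0 ZF=0 PC=2
Step 3: PC=2 exec 'MOV C, C'. After: A=4 B=1 C=0 D=0 ZF=0 PC=3
Step 4: PC=3 exec 'MUL C, C'. After: A=4 B=1 C=0 D=0 ZF=1 PC=4
Step 5: PC=4 exec 'SUB A, 1'. After: A=3 B=1 C=0 D=0 ZF=0 PC=5
Step 6: PC=5 exec 'JNZ 2'. After: A=3 B=1 C=0 D=0 ZF=0 PC=2
Step 7: PC=2 exec 'MOV C, C'. After: A=3 B=1 C=0 D=0 ZF=0 PC=3
Step 8: PC=3 exec 'MUL C, C'. After: A=3 B=1 C=0 D=0 ZF=1 PC=4
Step 9: PC=4 exec 'SUB A, 1'. After: A=2 B=1 C=0 D=0 ZF=0 PC=5
Step 10: PC=5 exec 'JNZ 2'. After: A=2 B=1 C=0 D=0 ZF=0 PC=2
Step 11: PC=2 exec 'MOV C, C'. After: A=2 B=1 C=0 D=0 ZF=0 PC=3
Step 12: PC=3 exec 'MUL C, C'. After: A=2 B=1 C=0 D=0 ZF=1 PC=4
Step 13: PC=4 exec 'SUB A, 1'. After: A=1 B=1 C=0 D=0 ZF=0 PC=5
Step 14: PC=5 exec 'JNZ 2'. After: A=1 B=1 C=0 D=0 ZF=0 PC=2
Step 15: PC=2 exec 'MOV C, C'. After: A=1 B=1 C=0 D=0 ZF=0 PC=3
Step 16: PC=3 exec 'MUL C, C'. After: A=1 B=1 C=0 D=0 ZF=1 PC=4
Step 17: PC=4 exec 'SUB A, 1'. After: A=0 B=1 C=0 D=0 ZF=1 PC=5
Step 18: PC=5 exec 'JNZ 2'. After: A=0 B=1 C=0 D=0 ZF=1 PC=6
Step 19: PC=6 exec 'MOV D, 5'. After: A=0 B=1 C=0 D=5 ZF=1 PC=7
Step 20: PC=7 exec 'ADD D, 1'. After: A=0 B=1 C=0 D=6 ZF=0 PC=8
Step 21: PC=8 exec 'ADD A, 3'. After: A=3 B=1 C=0 D=6 ZF=0 PC=9
Step 22: PC=9 exec 'ADD A, 2'. After: A=5 B=1 C=0 D=6 ZF=0 PC=10
Step 23: PC=10 exec 'MOV B, 3'. After: A=5 B=3 C=0 D=6 ZF=0 PC=11
Step 24: PC=11 exec 'ADD C, 5'. After: A=5 B=3 C=5 D=6 ZF=0 PC=12
Step 25: PC=12 exec 'MOV C, 5'. After: A=5 B=3 C=5 D=6 ZF=0 PC=13
Step 26: PC=13 exec 'ADD D, 6'. After: A=5 B=3 C=5 D=12 ZF=0 PC=14
Step 27: PC=14 exec 'HALT'. After: A=5 B=3 C=5 D=12 ZF=0 PC=14 HALTED
Total instructions executed: 27

Answer: 27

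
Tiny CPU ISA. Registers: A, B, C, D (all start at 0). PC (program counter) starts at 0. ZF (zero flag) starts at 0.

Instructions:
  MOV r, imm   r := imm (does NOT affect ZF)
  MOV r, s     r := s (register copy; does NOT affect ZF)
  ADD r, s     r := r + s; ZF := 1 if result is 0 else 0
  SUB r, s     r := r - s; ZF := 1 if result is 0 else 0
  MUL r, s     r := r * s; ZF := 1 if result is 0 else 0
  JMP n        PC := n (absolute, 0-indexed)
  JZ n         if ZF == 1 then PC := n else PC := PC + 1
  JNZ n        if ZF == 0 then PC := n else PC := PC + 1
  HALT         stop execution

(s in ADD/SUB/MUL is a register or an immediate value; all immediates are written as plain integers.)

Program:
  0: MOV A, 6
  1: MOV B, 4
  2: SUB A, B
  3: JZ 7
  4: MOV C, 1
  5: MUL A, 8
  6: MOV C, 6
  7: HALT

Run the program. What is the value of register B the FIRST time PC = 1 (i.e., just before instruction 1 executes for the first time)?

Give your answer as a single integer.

Step 1: PC=0 exec 'MOV A, 6'. After: A=6 B=0 C=0 D=0 ZF=0 PC=1
First time PC=1: B=0

0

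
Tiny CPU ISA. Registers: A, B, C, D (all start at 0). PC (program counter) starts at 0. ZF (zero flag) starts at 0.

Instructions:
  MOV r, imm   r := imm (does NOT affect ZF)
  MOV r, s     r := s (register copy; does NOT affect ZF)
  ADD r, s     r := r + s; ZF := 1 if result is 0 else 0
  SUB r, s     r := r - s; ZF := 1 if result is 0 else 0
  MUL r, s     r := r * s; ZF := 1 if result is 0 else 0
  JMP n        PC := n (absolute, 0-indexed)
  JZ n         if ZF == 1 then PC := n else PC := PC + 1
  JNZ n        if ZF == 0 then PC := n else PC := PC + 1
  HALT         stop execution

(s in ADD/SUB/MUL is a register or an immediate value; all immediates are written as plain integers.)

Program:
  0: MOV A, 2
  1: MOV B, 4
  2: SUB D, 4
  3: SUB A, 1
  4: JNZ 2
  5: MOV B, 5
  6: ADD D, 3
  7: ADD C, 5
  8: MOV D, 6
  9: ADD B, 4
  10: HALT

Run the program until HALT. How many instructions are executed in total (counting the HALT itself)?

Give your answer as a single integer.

Step 1: PC=0 exec 'MOV A, 2'. After: A=2 B=0 C=0 D=0 ZF=0 PC=1
Step 2: PC=1 exec 'MOV B, 4'. After: A=2 B=4 C=0 D=0 ZF=0 PC=2
Step 3: PC=2 exec 'SUB D, 4'. After: A=2 B=4 C=0 D=-4 ZF=0 PC=3
Step 4: PC=3 exec 'SUB A, 1'. After: A=1 B=4 C=0 D=-4 ZF=0 PC=4
Step 5: PC=4 exec 'JNZ 2'. After: A=1 B=4 C=0 D=-4 ZF=0 PC=2
Step 6: PC=2 exec 'SUB D, 4'. After: A=1 B=4 C=0 D=-8 ZF=0 PC=3
Step 7: PC=3 exec 'SUB A, 1'. After: A=0 B=4 C=0 D=-8 ZF=1 PC=4
Step 8: PC=4 exec 'JNZ 2'. After: A=0 B=4 C=0 D=-8 ZF=1 PC=5
Step 9: PC=5 exec 'MOV B, 5'. After: A=0 B=5 C=0 D=-8 ZF=1 PC=6
Step 10: PC=6 exec 'ADD D, 3'. After: A=0 B=5 C=0 D=-5 ZF=0 PC=7
Step 11: PC=7 exec 'ADD C, 5'. After: A=0 B=5 C=5 D=-5 ZF=0 PC=8
Step 12: PC=8 exec 'MOV D, 6'. After: A=0 B=5 C=5 D=6 ZF=0 PC=9
Step 13: PC=9 exec 'ADD B, 4'. After: A=0 B=9 C=5 D=6 ZF=0 PC=10
Step 14: PC=10 exec 'HALT'. After: A=0 B=9 C=5 D=6 ZF=0 PC=10 HALTED
Total instructions executed: 14

Answer: 14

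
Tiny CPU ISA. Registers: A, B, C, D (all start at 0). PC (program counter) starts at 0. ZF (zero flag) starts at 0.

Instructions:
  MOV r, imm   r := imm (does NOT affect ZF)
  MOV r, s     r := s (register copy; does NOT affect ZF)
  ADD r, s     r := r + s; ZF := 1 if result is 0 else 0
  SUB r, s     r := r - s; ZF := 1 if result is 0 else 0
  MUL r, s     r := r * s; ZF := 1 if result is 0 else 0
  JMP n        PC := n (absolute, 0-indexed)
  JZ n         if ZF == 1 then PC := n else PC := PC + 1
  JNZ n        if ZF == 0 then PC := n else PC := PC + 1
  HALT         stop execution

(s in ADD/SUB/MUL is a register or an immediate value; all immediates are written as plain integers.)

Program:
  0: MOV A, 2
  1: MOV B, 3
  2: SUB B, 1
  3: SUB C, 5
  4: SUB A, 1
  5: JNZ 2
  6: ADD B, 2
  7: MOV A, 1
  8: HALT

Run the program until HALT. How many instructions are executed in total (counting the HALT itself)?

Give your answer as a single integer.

Step 1: PC=0 exec 'MOV A, 2'. After: A=2 B=0 C=0 D=0 ZF=0 PC=1
Step 2: PC=1 exec 'MOV B, 3'. After: A=2 B=3 C=0 D=0 ZF=0 PC=2
Step 3: PC=2 exec 'SUB B, 1'. After: A=2 B=2 C=0 D=0 ZF=0 PC=3
Step 4: PC=3 exec 'SUB C, 5'. After: A=2 B=2 C=-5 D=0 ZF=0 PC=4
Step 5: PC=4 exec 'SUB A, 1'. After: A=1 B=2 C=-5 D=0 ZF=0 PC=5
Step 6: PC=5 exec 'JNZ 2'. After: A=1 B=2 C=-5 D=0 ZF=0 PC=2
Step 7: PC=2 exec 'SUB B, 1'. After: A=1 B=1 C=-5 D=0 ZF=0 PC=3
Step 8: PC=3 exec 'SUB C, 5'. After: A=1 B=1 C=-10 D=0 ZF=0 PC=4
Step 9: PC=4 exec 'SUB A, 1'. After: A=0 B=1 C=-10 D=0 ZF=1 PC=5
Step 10: PC=5 exec 'JNZ 2'. After: A=0 B=1 C=-10 D=0 ZF=1 PC=6
Step 11: PC=6 exec 'ADD B, 2'. After: A=0 B=3 C=-10 D=0 ZF=0 PC=7
Step 12: PC=7 exec 'MOV A, 1'. After: A=1 B=3 C=-10 D=0 ZF=0 PC=8
Step 13: PC=8 exec 'HALT'. After: A=1 B=3 C=-10 D=0 ZF=0 PC=8 HALTED
Total instructions executed: 13

Answer: 13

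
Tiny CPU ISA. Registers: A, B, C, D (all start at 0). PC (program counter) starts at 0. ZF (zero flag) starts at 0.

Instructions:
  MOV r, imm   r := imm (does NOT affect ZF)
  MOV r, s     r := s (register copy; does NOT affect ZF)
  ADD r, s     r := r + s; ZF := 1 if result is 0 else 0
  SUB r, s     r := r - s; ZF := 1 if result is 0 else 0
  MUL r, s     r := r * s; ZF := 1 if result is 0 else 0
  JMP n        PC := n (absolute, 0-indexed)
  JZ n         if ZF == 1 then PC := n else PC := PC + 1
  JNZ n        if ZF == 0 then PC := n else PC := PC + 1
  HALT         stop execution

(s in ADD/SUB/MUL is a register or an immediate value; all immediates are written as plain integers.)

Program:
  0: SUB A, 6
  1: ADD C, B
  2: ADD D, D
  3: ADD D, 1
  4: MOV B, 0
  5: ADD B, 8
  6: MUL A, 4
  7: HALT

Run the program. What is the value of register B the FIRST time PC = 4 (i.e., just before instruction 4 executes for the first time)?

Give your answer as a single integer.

Step 1: PC=0 exec 'SUB A, 6'. After: A=-6 B=0 C=0 D=0 ZF=0 PC=1
Step 2: PC=1 exec 'ADD C, B'. After: A=-6 B=0 C=0 D=0 ZF=1 PC=2
Step 3: PC=2 exec 'ADD D, D'. After: A=-6 B=0 C=0 D=0 ZF=1 PC=3
Step 4: PC=3 exec 'ADD D, 1'. After: A=-6 B=0 C=0 D=1 ZF=0 PC=4
First time PC=4: B=0

0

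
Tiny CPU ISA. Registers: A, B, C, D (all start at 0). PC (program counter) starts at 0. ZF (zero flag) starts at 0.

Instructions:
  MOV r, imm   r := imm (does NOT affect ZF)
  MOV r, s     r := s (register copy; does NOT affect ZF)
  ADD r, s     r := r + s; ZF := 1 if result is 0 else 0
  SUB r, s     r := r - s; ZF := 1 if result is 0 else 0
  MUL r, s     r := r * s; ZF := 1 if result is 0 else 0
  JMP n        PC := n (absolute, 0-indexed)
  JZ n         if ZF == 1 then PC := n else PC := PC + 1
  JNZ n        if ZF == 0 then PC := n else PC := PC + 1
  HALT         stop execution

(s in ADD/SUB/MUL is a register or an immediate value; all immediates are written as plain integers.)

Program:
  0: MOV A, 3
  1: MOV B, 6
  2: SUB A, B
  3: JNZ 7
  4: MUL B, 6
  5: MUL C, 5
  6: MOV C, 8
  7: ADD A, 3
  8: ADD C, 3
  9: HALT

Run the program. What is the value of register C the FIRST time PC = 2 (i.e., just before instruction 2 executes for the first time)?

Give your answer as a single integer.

Step 1: PC=0 exec 'MOV A, 3'. After: A=3 B=0 C=0 D=0 ZF=0 PC=1
Step 2: PC=1 exec 'MOV B, 6'. After: A=3 B=6 C=0 D=0 ZF=0 PC=2
First time PC=2: C=0

0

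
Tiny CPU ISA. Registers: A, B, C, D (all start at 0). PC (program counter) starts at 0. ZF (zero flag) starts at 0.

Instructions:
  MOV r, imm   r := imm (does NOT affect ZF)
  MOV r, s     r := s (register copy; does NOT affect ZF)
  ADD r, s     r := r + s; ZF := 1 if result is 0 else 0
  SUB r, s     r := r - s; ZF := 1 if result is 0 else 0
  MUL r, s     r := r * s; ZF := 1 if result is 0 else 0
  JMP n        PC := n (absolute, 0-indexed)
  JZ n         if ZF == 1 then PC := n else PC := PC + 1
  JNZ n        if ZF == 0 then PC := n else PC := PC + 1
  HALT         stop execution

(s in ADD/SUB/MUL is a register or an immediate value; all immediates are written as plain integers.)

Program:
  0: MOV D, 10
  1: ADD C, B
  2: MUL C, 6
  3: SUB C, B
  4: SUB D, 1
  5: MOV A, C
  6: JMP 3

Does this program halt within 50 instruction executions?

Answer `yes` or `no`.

Answer: no

Derivation:
Step 1: PC=0 exec 'MOV D, 10'. After: A=0 B=0 C=0 D=10 ZF=0 PC=1
Step 2: PC=1 exec 'ADD C, B'. After: A=0 B=0 C=0 D=10 ZF=1 PC=2
Step 3: PC=2 exec 'MUL C, 6'. After: A=0 B=0 C=0 D=10 ZF=1 PC=3
Step 4: PC=3 exec 'SUB C, B'. After: A=0 B=0 C=0 D=10 ZF=1 PC=4
Step 5: PC=4 exec 'SUB D, 1'. After: A=0 B=0 C=0 D=9 ZF=0 PC=5
Step 6: PC=5 exec 'MOV A, C'. After: A=0 B=0 C=0 D=9 ZF=0 PC=6
Step 7: PC=6 exec 'JMP 3'. After: A=0 B=0 C=0 D=9 ZF=0 PC=3
Step 8: PC=3 exec 'SUB C, B'. After: A=0 B=0 C=0 D=9 ZF=1 PC=4
Step 9: PC=4 exec 'SUB D, 1'. After: A=0 B=0 C=0 D=8 ZF=0 PC=5
Step 10: PC=5 exec 'MOV A, C'. After: A=0 B=0 C=0 D=8 ZF=0 PC=6
Step 11: PC=6 exec 'JMP 3'. After: A=0 B=0 C=0 D=8 ZF=0 PC=3
Step 12: PC=3 exec 'SUB C, B'. After: A=0 B=0 C=0 D=8 ZF=1 PC=4
Step 13: PC=4 exec 'SUB D, 1'. After: A=0 B=0 C=0 D=7 ZF=0 PC=5
Step 14: PC=5 exec 'MOV A, C'. After: A=0 B=0 C=0 D=7 ZF=0 PC=6
Step 15: PC=6 exec 'JMP 3'. After: A=0 B=0 C=0 D=7 ZF=0 PC=3
After 50 steps: not halted. PC revisits the same instructions with no path to HALT; will never halt.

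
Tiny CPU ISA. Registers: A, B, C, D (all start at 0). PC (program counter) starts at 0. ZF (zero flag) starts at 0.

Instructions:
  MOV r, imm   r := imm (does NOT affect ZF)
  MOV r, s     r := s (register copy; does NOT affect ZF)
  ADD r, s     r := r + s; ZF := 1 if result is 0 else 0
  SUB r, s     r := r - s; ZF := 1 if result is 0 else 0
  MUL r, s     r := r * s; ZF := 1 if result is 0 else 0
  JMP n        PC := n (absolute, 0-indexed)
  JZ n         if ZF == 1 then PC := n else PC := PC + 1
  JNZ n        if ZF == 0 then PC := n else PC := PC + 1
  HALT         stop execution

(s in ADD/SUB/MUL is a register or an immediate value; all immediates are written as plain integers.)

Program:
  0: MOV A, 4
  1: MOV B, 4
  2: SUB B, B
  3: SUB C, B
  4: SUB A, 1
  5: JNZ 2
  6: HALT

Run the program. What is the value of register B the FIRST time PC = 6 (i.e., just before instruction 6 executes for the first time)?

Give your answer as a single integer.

Step 1: PC=0 exec 'MOV A, 4'. After: A=4 B=0 C=0 D=0 ZF=0 PC=1
Step 2: PC=1 exec 'MOV B, 4'. After: A=4 B=4 C=0 D=0 ZF=0 PC=2
Step 3: PC=2 exec 'SUB B, B'. After: A=4 B=0 C=0 D=0 ZF=1 PC=3
Step 4: PC=3 exec 'SUB C, B'. After: A=4 B=0 C=0 D=0 ZF=1 PC=4
Step 5: PC=4 exec 'SUB A, 1'. After: A=3 B=0 C=0 D=0 ZF=0 PC=5
Step 6: PC=5 exec 'JNZ 2'. After: A=3 B=0 C=0 D=0 ZF=0 PC=2
Step 7: PC=2 exec 'SUB B, B'. After: A=3 B=0 C=0 D=0 ZF=1 PC=3
Step 8: PC=3 exec 'SUB C, B'. After: A=3 B=0 C=0 D=0 ZF=1 PC=4
Step 9: PC=4 exec 'SUB A, 1'. After: A=2 B=0 C=0 D=0 ZF=0 PC=5
Step 10: PC=5 exec 'JNZ 2'. After: A=2 B=0 C=0 D=0 ZF=0 PC=2
Step 11: PC=2 exec 'SUB B, B'. After: A=2 B=0 C=0 D=0 ZF=1 PC=3
Step 12: PC=3 exec 'SUB C, B'. After: A=2 B=0 C=0 D=0 ZF=1 PC=4
Step 13: PC=4 exec 'SUB A, 1'. After: A=1 B=0 C=0 D=0 ZF=0 PC=5
Step 14: PC=5 exec 'JNZ 2'. After: A=1 B=0 C=0 D=0 ZF=0 PC=2
Step 15: PC=2 exec 'SUB B, B'. After: A=1 B=0 C=0 D=0 ZF=1 PC=3
Step 16: PC=3 exec 'SUB C, B'. After: A=1 B=0 C=0 D=0 ZF=1 PC=4
Step 17: PC=4 exec 'SUB A, 1'. After: A=0 B=0 C=0 D=0 ZF=1 PC=5
Step 18: PC=5 exec 'JNZ 2'. After: A=0 B=0 C=0 D=0 ZF=1 PC=6
First time PC=6: B=0

0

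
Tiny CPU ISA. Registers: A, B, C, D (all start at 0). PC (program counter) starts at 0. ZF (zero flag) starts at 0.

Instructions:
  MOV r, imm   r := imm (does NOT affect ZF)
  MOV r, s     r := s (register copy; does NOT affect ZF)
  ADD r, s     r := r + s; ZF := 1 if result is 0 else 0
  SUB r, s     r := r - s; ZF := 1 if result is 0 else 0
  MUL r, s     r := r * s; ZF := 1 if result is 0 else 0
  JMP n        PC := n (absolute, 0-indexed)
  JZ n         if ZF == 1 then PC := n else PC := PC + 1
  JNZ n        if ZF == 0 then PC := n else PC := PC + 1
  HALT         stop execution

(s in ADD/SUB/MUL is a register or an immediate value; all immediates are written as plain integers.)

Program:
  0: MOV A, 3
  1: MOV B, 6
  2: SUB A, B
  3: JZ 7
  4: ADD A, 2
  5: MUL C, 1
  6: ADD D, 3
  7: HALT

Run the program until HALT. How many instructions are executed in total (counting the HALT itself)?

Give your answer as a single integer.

Step 1: PC=0 exec 'MOV A, 3'. After: A=3 B=0 C=0 D=0 ZF=0 PC=1
Step 2: PC=1 exec 'MOV B, 6'. After: A=3 B=6 C=0 D=0 ZF=0 PC=2
Step 3: PC=2 exec 'SUB A, B'. After: A=-3 B=6 C=0 D=0 ZF=0 PC=3
Step 4: PC=3 exec 'JZ 7'. After: A=-3 B=6 C=0 D=0 ZF=0 PC=4
Step 5: PC=4 exec 'ADD A, 2'. After: A=-1 B=6 C=0 D=0 ZF=0 PC=5
Step 6: PC=5 exec 'MUL C, 1'. After: A=-1 B=6 C=0 D=0 ZF=1 PC=6
Step 7: PC=6 exec 'ADD D, 3'. After: A=-1 B=6 C=0 D=3 ZF=0 PC=7
Step 8: PC=7 exec 'HALT'. After: A=-1 B=6 C=0 D=3 ZF=0 PC=7 HALTED
Total instructions executed: 8

Answer: 8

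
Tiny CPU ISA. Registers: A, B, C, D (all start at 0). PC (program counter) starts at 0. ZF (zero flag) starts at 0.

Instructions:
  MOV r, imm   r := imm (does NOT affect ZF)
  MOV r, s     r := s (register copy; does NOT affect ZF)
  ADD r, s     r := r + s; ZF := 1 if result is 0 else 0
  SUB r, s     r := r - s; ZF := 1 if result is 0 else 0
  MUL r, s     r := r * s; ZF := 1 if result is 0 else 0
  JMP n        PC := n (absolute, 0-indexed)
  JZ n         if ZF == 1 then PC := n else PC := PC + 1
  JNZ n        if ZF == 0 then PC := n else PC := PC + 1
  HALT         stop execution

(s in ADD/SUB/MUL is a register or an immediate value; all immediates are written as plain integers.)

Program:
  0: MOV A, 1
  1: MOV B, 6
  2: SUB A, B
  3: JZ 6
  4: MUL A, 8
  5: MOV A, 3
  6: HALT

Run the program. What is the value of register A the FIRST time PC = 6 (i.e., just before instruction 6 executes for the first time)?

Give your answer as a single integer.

Step 1: PC=0 exec 'MOV A, 1'. After: A=1 B=0 C=0 D=0 ZF=0 PC=1
Step 2: PC=1 exec 'MOV B, 6'. After: A=1 B=6 C=0 D=0 ZF=0 PC=2
Step 3: PC=2 exec 'SUB A, B'. After: A=-5 B=6 C=0 D=0 ZF=0 PC=3
Step 4: PC=3 exec 'JZ 6'. After: A=-5 B=6 C=0 D=0 ZF=0 PC=4
Step 5: PC=4 exec 'MUL A, 8'. After: A=-40 B=6 C=0 D=0 ZF=0 PC=5
Step 6: PC=5 exec 'MOV A, 3'. After: A=3 B=6 C=0 D=0 ZF=0 PC=6
First time PC=6: A=3

3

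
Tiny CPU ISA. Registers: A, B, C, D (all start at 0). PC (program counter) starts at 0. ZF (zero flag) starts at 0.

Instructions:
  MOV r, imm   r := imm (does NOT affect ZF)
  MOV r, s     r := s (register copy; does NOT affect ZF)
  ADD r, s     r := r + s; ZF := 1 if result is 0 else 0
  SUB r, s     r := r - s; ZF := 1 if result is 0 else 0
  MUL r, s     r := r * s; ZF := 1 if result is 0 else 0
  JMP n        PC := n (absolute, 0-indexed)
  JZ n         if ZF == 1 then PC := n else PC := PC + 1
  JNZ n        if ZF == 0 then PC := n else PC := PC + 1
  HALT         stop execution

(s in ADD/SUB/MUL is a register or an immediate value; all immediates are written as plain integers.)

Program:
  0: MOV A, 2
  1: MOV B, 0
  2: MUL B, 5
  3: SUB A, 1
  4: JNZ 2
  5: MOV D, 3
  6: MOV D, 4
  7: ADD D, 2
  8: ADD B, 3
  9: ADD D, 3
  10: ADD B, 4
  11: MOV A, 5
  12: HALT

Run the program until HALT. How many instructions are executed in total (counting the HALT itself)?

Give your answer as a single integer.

Step 1: PC=0 exec 'MOV A, 2'. After: A=2 B=0 C=0 D=0 ZF=0 PC=1
Step 2: PC=1 exec 'MOV B, 0'. After: A=2 B=0 C=0 D=0 ZF=0 PC=2
Step 3: PC=2 exec 'MUL B, 5'. After: A=2 B=0 C=0 D=0 ZF=1 PC=3
Step 4: PC=3 exec 'SUB A, 1'. After: A=1 B=0 C=0 D=0 ZF=0 PC=4
Step 5: PC=4 exec 'JNZ 2'. After: A=1 B=0 C=0 D=0 ZF=0 PC=2
Step 6: PC=2 exec 'MUL B, 5'. After: A=1 B=0 C=0 D=0 ZF=1 PC=3
Step 7: PC=3 exec 'SUB A, 1'. After: A=0 B=0 C=0 D=0 ZF=1 PC=4
Step 8: PC=4 exec 'JNZ 2'. After: A=0 B=0 C=0 D=0 ZF=1 PC=5
Step 9: PC=5 exec 'MOV D, 3'. After: A=0 B=0 C=0 D=3 ZF=1 PC=6
Step 10: PC=6 exec 'MOV D, 4'. After: A=0 B=0 C=0 D=4 ZF=1 PC=7
Step 11: PC=7 exec 'ADD D, 2'. After: A=0 B=0 C=0 D=6 ZF=0 PC=8
Step 12: PC=8 exec 'ADD B, 3'. After: A=0 B=3 C=0 D=6 ZF=0 PC=9
Step 13: PC=9 exec 'ADD D, 3'. After: A=0 B=3 C=0 D=9 ZF=0 PC=10
Step 14: PC=10 exec 'ADD B, 4'. After: A=0 B=7 C=0 D=9 ZF=0 PC=11
Step 15: PC=11 exec 'MOV A, 5'. After: A=5 B=7 C=0 D=9 ZF=0 PC=12
Step 16: PC=12 exec 'HALT'. After: A=5 B=7 C=0 D=9 ZF=0 PC=12 HALTED
Total instructions executed: 16

Answer: 16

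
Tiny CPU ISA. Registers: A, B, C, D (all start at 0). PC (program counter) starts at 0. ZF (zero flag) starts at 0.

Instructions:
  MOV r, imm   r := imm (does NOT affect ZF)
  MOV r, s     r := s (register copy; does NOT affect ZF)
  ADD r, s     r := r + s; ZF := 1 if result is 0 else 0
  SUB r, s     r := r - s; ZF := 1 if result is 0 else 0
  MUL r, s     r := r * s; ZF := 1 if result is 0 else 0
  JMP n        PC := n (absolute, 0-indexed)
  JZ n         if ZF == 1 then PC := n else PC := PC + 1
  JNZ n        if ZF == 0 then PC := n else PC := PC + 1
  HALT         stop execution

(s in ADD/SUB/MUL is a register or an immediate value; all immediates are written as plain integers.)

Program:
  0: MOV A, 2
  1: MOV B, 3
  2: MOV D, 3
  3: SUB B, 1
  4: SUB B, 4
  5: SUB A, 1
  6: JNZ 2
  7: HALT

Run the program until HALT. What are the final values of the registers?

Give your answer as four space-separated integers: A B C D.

Answer: 0 -7 0 3

Derivation:
Step 1: PC=0 exec 'MOV A, 2'. After: A=2 B=0 C=0 D=0 ZF=0 PC=1
Step 2: PC=1 exec 'MOV B, 3'. After: A=2 B=3 C=0 D=0 ZF=0 PC=2
Step 3: PC=2 exec 'MOV D, 3'. After: A=2 B=3 C=0 D=3 ZF=0 PC=3
Step 4: PC=3 exec 'SUB B, 1'. After: A=2 B=2 C=0 D=3 ZF=0 PC=4
Step 5: PC=4 exec 'SUB B, 4'. After: A=2 B=-2 C=0 D=3 ZF=0 PC=5
Step 6: PC=5 exec 'SUB A, 1'. After: A=1 B=-2 C=0 D=3 ZF=0 PC=6
Step 7: PC=6 exec 'JNZ 2'. After: A=1 B=-2 C=0 D=3 ZF=0 PC=2
Step 8: PC=2 exec 'MOV D, 3'. After: A=1 B=-2 C=0 D=3 ZF=0 PC=3
Step 9: PC=3 exec 'SUB B, 1'. After: A=1 B=-3 C=0 D=3 ZF=0 PC=4
Step 10: PC=4 exec 'SUB B, 4'. After: A=1 B=-7 C=0 D=3 ZF=0 PC=5
Step 11: PC=5 exec 'SUB A, 1'. After: A=0 B=-7 C=0 D=3 ZF=1 PC=6
Step 12: PC=6 exec 'JNZ 2'. After: A=0 B=-7 C=0 D=3 ZF=1 PC=7
Step 13: PC=7 exec 'HALT'. After: A=0 B=-7 C=0 D=3 ZF=1 PC=7 HALTED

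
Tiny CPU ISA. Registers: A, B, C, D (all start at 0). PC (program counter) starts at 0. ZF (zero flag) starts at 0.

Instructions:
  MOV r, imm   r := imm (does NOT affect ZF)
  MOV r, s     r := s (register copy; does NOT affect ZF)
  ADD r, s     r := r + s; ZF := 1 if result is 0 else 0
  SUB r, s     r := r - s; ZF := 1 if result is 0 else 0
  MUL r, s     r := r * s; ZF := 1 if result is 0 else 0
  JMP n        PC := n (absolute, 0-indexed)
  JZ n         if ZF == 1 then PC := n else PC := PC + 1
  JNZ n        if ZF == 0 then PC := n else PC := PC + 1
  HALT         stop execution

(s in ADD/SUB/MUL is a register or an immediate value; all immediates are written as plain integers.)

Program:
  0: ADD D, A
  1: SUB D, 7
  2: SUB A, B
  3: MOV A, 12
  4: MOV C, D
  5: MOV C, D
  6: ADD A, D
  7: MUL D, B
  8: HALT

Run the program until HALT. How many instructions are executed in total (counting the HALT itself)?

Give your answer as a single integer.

Answer: 9

Derivation:
Step 1: PC=0 exec 'ADD D, A'. After: A=0 B=0 C=0 D=0 ZF=1 PC=1
Step 2: PC=1 exec 'SUB D, 7'. After: A=0 B=0 C=0 D=-7 ZF=0 PC=2
Step 3: PC=2 exec 'SUB A, B'. After: A=0 B=0 C=0 D=-7 ZF=1 PC=3
Step 4: PC=3 exec 'MOV A, 12'. After: A=12 B=0 C=0 D=-7 ZF=1 PC=4
Step 5: PC=4 exec 'MOV C, D'. After: A=12 B=0 C=-7 D=-7 ZF=1 PC=5
Step 6: PC=5 exec 'MOV C, D'. After: A=12 B=0 C=-7 D=-7 ZF=1 PC=6
Step 7: PC=6 exec 'ADD A, D'. After: A=5 B=0 C=-7 D=-7 ZF=0 PC=7
Step 8: PC=7 exec 'MUL D, B'. After: A=5 B=0 C=-7 D=0 ZF=1 PC=8
Step 9: PC=8 exec 'HALT'. After: A=5 B=0 C=-7 D=0 ZF=1 PC=8 HALTED
Total instructions executed: 9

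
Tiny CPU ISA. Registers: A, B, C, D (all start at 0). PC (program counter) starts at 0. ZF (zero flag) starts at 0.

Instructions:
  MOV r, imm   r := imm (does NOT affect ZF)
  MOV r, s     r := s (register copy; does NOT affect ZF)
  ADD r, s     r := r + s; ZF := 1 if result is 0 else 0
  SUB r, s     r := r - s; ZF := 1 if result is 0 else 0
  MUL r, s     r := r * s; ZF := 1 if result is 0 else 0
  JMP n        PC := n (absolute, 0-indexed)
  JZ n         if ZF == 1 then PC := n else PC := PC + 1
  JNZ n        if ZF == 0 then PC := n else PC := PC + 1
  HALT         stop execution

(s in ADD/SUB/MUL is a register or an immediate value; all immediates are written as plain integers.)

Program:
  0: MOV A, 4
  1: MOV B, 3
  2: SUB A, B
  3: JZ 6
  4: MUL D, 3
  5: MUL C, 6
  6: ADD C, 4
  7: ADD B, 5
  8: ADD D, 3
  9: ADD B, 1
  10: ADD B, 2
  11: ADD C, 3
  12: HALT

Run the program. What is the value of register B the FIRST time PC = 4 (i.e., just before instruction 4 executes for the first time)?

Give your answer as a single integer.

Step 1: PC=0 exec 'MOV A, 4'. After: A=4 B=0 C=0 D=0 ZF=0 PC=1
Step 2: PC=1 exec 'MOV B, 3'. After: A=4 B=3 C=0 D=0 ZF=0 PC=2
Step 3: PC=2 exec 'SUB A, B'. After: A=1 B=3 C=0 D=0 ZF=0 PC=3
Step 4: PC=3 exec 'JZ 6'. After: A=1 B=3 C=0 D=0 ZF=0 PC=4
First time PC=4: B=3

3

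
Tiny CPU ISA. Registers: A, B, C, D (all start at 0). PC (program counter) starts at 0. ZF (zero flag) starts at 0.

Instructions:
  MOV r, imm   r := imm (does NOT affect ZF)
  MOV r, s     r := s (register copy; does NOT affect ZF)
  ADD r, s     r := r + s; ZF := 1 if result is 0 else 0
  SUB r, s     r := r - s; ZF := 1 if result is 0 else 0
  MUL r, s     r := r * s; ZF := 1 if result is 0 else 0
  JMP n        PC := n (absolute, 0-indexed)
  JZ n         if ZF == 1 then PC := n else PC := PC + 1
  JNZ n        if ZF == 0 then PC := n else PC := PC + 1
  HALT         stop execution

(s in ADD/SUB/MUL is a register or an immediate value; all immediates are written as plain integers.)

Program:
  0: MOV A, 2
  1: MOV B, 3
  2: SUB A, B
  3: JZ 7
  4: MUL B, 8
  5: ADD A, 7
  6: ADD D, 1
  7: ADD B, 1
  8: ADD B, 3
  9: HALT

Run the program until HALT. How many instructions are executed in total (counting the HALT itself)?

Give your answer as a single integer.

Step 1: PC=0 exec 'MOV A, 2'. After: A=2 B=0 C=0 D=0 ZF=0 PC=1
Step 2: PC=1 exec 'MOV B, 3'. After: A=2 B=3 C=0 D=0 ZF=0 PC=2
Step 3: PC=2 exec 'SUB A, B'. After: A=-1 B=3 C=0 D=0 ZF=0 PC=3
Step 4: PC=3 exec 'JZ 7'. After: A=-1 B=3 C=0 D=0 ZF=0 PC=4
Step 5: PC=4 exec 'MUL B, 8'. After: A=-1 B=24 C=0 D=0 ZF=0 PC=5
Step 6: PC=5 exec 'ADD A, 7'. After: A=6 B=24 C=0 D=0 ZF=0 PC=6
Step 7: PC=6 exec 'ADD D, 1'. After: A=6 B=24 C=0 D=1 ZF=0 PC=7
Step 8: PC=7 exec 'ADD B, 1'. After: A=6 B=25 C=0 D=1 ZF=0 PC=8
Step 9: PC=8 exec 'ADD B, 3'. After: A=6 B=28 C=0 D=1 ZF=0 PC=9
Step 10: PC=9 exec 'HALT'. After: A=6 B=28 C=0 D=1 ZF=0 PC=9 HALTED
Total instructions executed: 10

Answer: 10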